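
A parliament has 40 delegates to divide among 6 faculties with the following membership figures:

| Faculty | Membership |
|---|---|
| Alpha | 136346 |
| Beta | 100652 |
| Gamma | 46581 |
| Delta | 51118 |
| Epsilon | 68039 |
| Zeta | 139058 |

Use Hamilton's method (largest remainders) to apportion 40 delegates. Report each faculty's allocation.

Alpha 10; Beta 7; Gamma 4; Delta 4; Epsilon 5; Zeta 10

Standard divisor: 541794 ÷ 40 ≈ 13544.85.
Standard quotas: Alpha 10.0663, Beta 7.4310, Gamma 3.4390, Delta 3.7740, Epsilon 5.0232, Zeta 10.2665.
Lower quotas: Alpha 10, Beta 7, Gamma 3, Delta 3, Epsilon 5, Zeta 10 (sum 38, leaving 2 seats).
Remainders in descending order: Delta 0.7740, Gamma 0.4390, Beta 0.4310, Zeta 0.2665, Alpha 0.0663, Epsilon 0.0232.
Largest remainders: Delta, Gamma receive the extra seats.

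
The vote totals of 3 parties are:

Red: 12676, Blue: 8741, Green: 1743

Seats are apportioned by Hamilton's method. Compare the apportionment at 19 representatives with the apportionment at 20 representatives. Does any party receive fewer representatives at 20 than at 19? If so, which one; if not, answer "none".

Green

At 19 seats: Red 10, Blue 7, Green 2.
At 20 seats: Red 11, Blue 8, Green 1.
Green drops from 2 to 1.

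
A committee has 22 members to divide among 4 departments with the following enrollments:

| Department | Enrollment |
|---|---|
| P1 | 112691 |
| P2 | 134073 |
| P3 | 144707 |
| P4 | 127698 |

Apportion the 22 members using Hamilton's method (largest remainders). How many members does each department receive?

Standard divisor: 519169 ÷ 22 ≈ 23598.591.
Standard quotas: P1 4.7753, P2 5.6814, P3 6.1320, P4 5.4113.
Lower quotas: P1 4, P2 5, P3 6, P4 5 (sum 20, leaving 2 seats).
Remainders in descending order: P1 0.7753, P2 0.6814, P4 0.4113, P3 0.1320.
Largest remainders: P1, P2 receive the extra seats.

P1 5; P2 6; P3 6; P4 5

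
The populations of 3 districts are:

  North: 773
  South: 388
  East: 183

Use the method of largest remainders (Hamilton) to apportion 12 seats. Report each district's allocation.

North 7, South 3, East 2

The standard divisor is 1344/12 = 112.
Standard quotas: North 6.902, South 3.464, East 1.634.
Lower quotas: North 6, South 3, East 1 (sum 10, leaving 2 seats).
Remainders in descending order: North 0.902, East 0.634, South 0.464.
The surplus seats go to North, East.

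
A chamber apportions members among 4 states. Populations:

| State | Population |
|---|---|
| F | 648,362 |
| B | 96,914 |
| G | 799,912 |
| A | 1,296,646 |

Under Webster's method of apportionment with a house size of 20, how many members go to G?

6

Standard divisor 2841834/20 ≈ 142091.7; standard quotas: F 4.563, B 0.682, G 5.630, A 9.125.
Rounding to the nearest integer gives 5, 1, 6, 9 = 21 seats, so the divisor must be adjusted.
With modified divisor 144800: modified quotas F 4.478, B 0.669, G 5.524, A 8.955.
Rounding to the nearest integer: F 4, B 1, G 6, A 9 (total 20).
G receives 6.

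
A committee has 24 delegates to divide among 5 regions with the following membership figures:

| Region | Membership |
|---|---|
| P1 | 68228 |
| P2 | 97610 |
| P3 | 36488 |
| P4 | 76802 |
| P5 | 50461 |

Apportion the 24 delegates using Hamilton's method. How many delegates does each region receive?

Total 329589; standard divisor 329589/24 ≈ 13732.875.
Standard quotas: P1 4.9682, P2 7.1078, P3 2.6570, P4 5.5926, P5 3.6745.
Lower quotas: P1 4, P2 7, P3 2, P4 5, P5 3 (sum 21, leaving 3 seats).
Remainders in descending order: P1 0.9682, P5 0.6745, P3 0.6570, P4 0.5926, P2 0.1078.
The surplus seats go to P1, P5, P3.

P1 5; P2 7; P3 3; P4 5; P5 4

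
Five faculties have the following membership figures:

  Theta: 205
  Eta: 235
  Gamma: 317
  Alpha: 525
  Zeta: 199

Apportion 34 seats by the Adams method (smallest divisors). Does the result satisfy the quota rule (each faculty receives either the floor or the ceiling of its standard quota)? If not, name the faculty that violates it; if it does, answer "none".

none

Standard quotas: Theta 4.706, Eta 5.395, Gamma 7.278, Alpha 12.053, Zeta 4.569.
Adams allocation: Theta 5, Eta 5, Gamma 7, Alpha 12, Zeta 5.
Every allocation lies between the lower and upper quota.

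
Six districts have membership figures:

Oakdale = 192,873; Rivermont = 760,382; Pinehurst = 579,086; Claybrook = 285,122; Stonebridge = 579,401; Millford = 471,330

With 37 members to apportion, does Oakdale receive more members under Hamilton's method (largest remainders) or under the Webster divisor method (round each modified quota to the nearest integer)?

Hamilton

Hamilton: Oakdale 3, Rivermont 10, Pinehurst 7, Claybrook 4, Stonebridge 7, Millford 6.
Webster: Oakdale 2, Rivermont 10, Pinehurst 7, Claybrook 4, Stonebridge 8, Millford 6.
Oakdale gets 3 under Hamilton and 2 under Webster.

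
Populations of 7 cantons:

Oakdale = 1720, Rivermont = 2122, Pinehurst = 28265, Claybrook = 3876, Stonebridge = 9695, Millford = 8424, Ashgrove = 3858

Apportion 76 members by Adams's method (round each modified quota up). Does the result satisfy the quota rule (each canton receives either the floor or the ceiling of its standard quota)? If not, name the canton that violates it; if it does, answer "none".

Standard quotas: Oakdale 2.255, Rivermont 2.782, Pinehurst 37.062, Claybrook 5.082, Stonebridge 12.713, Millford 11.046, Ashgrove 5.059.
Adams allocation: Oakdale 3, Rivermont 3, Pinehurst 36, Claybrook 5, Stonebridge 13, Millford 11, Ashgrove 5.
Pinehurst has quota 37.062 (lower 37, upper 38) but receives 36 — outside the quota interval.

Pinehurst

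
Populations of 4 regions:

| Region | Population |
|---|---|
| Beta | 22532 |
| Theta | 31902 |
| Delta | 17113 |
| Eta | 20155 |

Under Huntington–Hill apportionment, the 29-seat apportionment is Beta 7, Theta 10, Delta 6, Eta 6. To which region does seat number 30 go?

Priority for the next seat is population ÷ (√(s·(s+1))).
Priorities: Beta 3010.965, Theta 3041.736, Delta 2640.593, Eta 3109.984.
Highest priority: Eta.

Eta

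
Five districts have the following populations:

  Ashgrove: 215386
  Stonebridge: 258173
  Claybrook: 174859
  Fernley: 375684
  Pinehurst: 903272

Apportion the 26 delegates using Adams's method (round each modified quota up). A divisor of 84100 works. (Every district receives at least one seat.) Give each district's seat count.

Ashgrove 3; Stonebridge 4; Claybrook 3; Fernley 5; Pinehurst 11

With modified divisor 84100: modified quotas Ashgrove 2.561, Stonebridge 3.070, Claybrook 2.079, Fernley 4.467, Pinehurst 10.740.
Rounding up: Ashgrove 3, Stonebridge 4, Claybrook 3, Fernley 5, Pinehurst 11 (total 26).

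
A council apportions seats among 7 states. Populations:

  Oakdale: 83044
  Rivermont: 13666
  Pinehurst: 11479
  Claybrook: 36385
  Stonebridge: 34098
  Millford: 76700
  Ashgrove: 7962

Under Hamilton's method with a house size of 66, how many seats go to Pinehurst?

3

Standard divisor: 263334 ÷ 66 ≈ 3989.909.
Standard quotas: Oakdale 20.8135, Rivermont 3.4251, Pinehurst 2.8770, Claybrook 9.1193, Stonebridge 8.5461, Millford 19.2235, Ashgrove 1.9955.
Lower quotas: Oakdale 20, Rivermont 3, Pinehurst 2, Claybrook 9, Stonebridge 8, Millford 19, Ashgrove 1 (sum 62, leaving 4 seats).
Remainders in descending order: Ashgrove 0.9955, Pinehurst 0.8770, Oakdale 0.8135, Stonebridge 0.5461, Rivermont 0.4251, Millford 0.2235, Claybrook 0.1193.
The surplus seats go to Ashgrove, Pinehurst, Oakdale, Stonebridge.
Pinehurst receives 3.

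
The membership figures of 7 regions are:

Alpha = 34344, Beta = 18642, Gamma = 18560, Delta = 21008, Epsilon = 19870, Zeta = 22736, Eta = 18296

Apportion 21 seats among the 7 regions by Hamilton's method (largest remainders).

Standard divisor: 153456 ÷ 21 ≈ 7307.429.
Standard quotas: Alpha 4.6999, Beta 2.5511, Gamma 2.5399, Delta 2.8749, Epsilon 2.7192, Zeta 3.1114, Eta 2.5038.
Lower quotas: Alpha 4, Beta 2, Gamma 2, Delta 2, Epsilon 2, Zeta 3, Eta 2 (sum 17, leaving 4 seats).
Remainders in descending order: Delta 0.8749, Epsilon 0.7192, Alpha 0.6999, Beta 0.5511, Gamma 0.5399, Eta 0.5038, Zeta 0.1114.
The surplus seats go to Delta, Epsilon, Alpha, Beta.

Alpha=5, Beta=3, Gamma=2, Delta=3, Epsilon=3, Zeta=3, Eta=2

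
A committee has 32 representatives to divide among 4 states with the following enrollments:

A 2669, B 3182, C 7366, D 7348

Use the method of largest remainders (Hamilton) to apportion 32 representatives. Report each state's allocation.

The standard divisor is 20565/32 ≈ 642.656.
Standard quotas: A 4.1531, B 4.9513, C 11.4618, D 11.4338.
Lower quotas: A 4, B 4, C 11, D 11 (sum 30, leaving 2 seats).
Remainders in descending order: B 0.9513, C 0.4618, D 0.4338, A 0.1531.
The surplus seats go to B, C.

A 4, B 5, C 12, D 11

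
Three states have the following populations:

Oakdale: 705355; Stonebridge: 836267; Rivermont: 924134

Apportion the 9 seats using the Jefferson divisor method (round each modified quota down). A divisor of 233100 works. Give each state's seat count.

Oakdale 3; Stonebridge 3; Rivermont 3

With modified divisor 233100: modified quotas Oakdale 3.026, Stonebridge 3.588, Rivermont 3.965.
Rounding down: Oakdale 3, Stonebridge 3, Rivermont 3 (total 9).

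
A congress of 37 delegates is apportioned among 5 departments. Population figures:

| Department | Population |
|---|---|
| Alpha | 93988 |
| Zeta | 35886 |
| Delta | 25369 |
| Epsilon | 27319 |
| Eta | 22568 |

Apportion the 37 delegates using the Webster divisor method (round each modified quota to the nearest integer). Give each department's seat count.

Alpha=17, Zeta=6, Delta=5, Epsilon=5, Eta=4

Standard divisor 205130/37 ≈ 5544.054; standard quotas: Alpha 16.953, Zeta 6.473, Delta 4.576, Epsilon 4.928, Eta 4.071.
Rounding to the nearest integer gives Alpha 17, Zeta 6, Delta 5, Epsilon 5, Eta 4 — total 37, matching the house size, so no adjustment is needed.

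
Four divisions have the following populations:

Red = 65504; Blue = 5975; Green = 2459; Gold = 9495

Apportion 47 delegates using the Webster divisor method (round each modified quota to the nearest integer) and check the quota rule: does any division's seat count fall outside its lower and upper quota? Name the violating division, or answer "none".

Red

Standard quotas: Red 36.900, Blue 3.366, Green 1.385, Gold 5.349.
Webster allocation: Red 38, Blue 3, Green 1, Gold 5.
Red has quota 36.900 (lower 36, upper 37) but receives 38 — outside the quota interval.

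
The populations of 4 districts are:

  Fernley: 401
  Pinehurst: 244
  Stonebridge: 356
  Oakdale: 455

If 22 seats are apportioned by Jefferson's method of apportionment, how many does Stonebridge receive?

Standard divisor 1456/22 ≈ 66.182; standard quotas: Fernley 6.059, Pinehurst 3.687, Stonebridge 5.379, Oakdale 6.875.
Rounding down gives 6, 3, 5, 6 = 20 seats, so the divisor must be adjusted.
With modified divisor 60: modified quotas Fernley 6.683, Pinehurst 4.067, Stonebridge 5.933, Oakdale 7.583.
Rounding down: Fernley 6, Pinehurst 4, Stonebridge 5, Oakdale 7 (total 22).
Stonebridge receives 5.

5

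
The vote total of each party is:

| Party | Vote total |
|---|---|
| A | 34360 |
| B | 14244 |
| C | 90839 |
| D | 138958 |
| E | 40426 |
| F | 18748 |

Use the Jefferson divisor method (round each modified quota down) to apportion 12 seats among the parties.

Standard divisor 337575/12 ≈ 28131.25; standard quotas: A 1.221, B 0.506, C 3.229, D 4.940, E 1.437, F 0.666.
Rounding down gives 1, 0, 3, 4, 1, 0 = 9 seats, so the divisor must be adjusted.
With modified divisor 21500: modified quotas A 1.598, B 0.663, C 4.225, D 6.463, E 1.880, F 0.872.
Rounding down: A 1, B 0, C 4, D 6, E 1, F 0 (total 12).

A 1; B 0; C 4; D 6; E 1; F 0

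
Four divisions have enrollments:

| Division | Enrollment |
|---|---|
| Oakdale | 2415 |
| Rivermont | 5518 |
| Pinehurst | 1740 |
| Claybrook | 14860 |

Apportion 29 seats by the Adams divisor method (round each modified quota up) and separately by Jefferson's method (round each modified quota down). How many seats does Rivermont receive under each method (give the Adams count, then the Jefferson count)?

7 and 6

Adams: Oakdale 3, Rivermont 7, Pinehurst 2, Claybrook 17.
Jefferson: Oakdale 3, Rivermont 6, Pinehurst 2, Claybrook 18.
Rivermont gets 7 under Adams and 6 under Jefferson.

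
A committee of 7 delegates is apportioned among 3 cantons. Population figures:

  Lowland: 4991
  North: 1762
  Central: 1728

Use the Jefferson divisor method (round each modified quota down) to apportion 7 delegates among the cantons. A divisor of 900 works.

Lowland=5; North=1; Central=1

With modified divisor 900: modified quotas Lowland 5.546, North 1.958, Central 1.920.
Rounding down: Lowland 5, North 1, Central 1 (total 7).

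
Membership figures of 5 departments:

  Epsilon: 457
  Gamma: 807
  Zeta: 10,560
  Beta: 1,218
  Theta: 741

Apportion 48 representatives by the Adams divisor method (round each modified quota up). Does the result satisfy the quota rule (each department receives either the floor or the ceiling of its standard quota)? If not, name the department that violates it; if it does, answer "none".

Zeta

Standard quotas: Epsilon 1.592, Gamma 2.810, Zeta 36.776, Beta 4.242, Theta 2.581.
Adams allocation: Epsilon 2, Gamma 3, Zeta 35, Beta 5, Theta 3.
Zeta has quota 36.776 (lower 36, upper 37) but receives 35 — outside the quota interval.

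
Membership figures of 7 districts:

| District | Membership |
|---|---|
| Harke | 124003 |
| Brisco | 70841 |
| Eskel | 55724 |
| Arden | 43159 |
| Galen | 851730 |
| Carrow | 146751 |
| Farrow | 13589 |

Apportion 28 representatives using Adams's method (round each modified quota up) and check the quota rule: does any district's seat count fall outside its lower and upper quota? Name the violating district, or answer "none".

Standard quotas: Harke 2.659, Brisco 1.519, Eskel 1.195, Arden 0.925, Galen 18.264, Carrow 3.147, Farrow 0.291.
Adams allocation: Harke 3, Brisco 2, Eskel 2, Arden 1, Galen 16, Carrow 3, Farrow 1.
Galen has quota 18.264 (lower 18, upper 19) but receives 16 — outside the quota interval.

Galen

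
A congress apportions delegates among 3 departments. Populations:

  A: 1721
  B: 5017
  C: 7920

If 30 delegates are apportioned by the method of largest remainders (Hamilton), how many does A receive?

Total 14658; standard divisor 14658/30 ≈ 488.6.
Standard quotas: A 3.5223, B 10.2681, C 16.2096.
Lower quotas: A 3, B 10, C 16 (sum 29, leaving 1 seat).
Remainders in descending order: A 0.5223, B 0.2681, C 0.2096.
The surplus seat goes to A.
A receives 4.

4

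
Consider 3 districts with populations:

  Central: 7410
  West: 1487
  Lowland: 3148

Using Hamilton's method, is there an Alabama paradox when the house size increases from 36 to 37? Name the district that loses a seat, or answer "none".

West

At 36 seats: Central 22, West 5, Lowland 9.
At 37 seats: Central 23, West 4, Lowland 10.
West drops from 5 to 4.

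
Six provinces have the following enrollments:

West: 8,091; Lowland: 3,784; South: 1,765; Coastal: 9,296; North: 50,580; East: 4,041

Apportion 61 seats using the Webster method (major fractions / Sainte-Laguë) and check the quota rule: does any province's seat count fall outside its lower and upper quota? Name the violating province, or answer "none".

North

Standard quotas: West 6.364, Lowland 2.976, South 1.388, Coastal 7.311, North 39.782, East 3.178.
Webster allocation: West 6, Lowland 3, South 1, Coastal 7, North 41, East 3.
North has quota 39.782 (lower 39, upper 40) but receives 41 — outside the quota interval.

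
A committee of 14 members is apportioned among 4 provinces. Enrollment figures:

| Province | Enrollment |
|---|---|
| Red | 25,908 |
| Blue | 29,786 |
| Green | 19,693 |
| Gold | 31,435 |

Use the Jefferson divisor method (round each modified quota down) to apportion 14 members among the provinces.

Red: 3; Blue: 4; Green: 3; Gold: 4

Standard divisor 106822/14 ≈ 7630.143; standard quotas: Red 3.395, Blue 3.904, Green 2.581, Gold 4.120.
Rounding down gives 3, 3, 2, 4 = 12 seats, so the divisor must be adjusted.
With modified divisor 6520: modified quotas Red 3.974, Blue 4.568, Green 3.020, Gold 4.821.
Rounding down: Red 3, Blue 4, Green 3, Gold 4 (total 14).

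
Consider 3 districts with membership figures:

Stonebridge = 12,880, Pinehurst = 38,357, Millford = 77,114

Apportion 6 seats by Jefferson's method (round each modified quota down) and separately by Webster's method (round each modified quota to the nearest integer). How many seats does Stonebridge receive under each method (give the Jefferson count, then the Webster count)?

Jefferson: Stonebridge 0, Pinehurst 2, Millford 4.
Webster: Stonebridge 1, Pinehurst 2, Millford 3.
Stonebridge gets 0 under Jefferson and 1 under Webster.

0 and 1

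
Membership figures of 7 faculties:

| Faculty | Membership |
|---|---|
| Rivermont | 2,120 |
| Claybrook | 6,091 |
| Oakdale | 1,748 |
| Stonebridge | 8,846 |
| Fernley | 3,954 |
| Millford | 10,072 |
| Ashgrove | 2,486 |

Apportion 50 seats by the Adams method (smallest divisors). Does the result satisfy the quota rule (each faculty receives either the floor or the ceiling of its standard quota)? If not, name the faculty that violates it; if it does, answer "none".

none

Standard quotas: Rivermont 3.001, Claybrook 8.623, Oakdale 2.475, Stonebridge 12.524, Fernley 5.598, Millford 14.259, Ashgrove 3.520.
Adams allocation: Rivermont 3, Claybrook 8, Oakdale 3, Stonebridge 12, Fernley 6, Millford 14, Ashgrove 4.
Every allocation lies between the lower and upper quota.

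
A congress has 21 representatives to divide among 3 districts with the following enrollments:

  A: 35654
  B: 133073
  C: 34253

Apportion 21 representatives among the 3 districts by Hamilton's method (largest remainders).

Total 202980; standard divisor 202980/21 ≈ 9665.714.
Standard quotas: A 3.6887, B 13.7675, C 3.5438.
Lower quotas: A 3, B 13, C 3 (sum 19, leaving 2 seats).
Remainders in descending order: B 0.7675, A 0.6887, C 0.5438.
The surplus seats go to B, A.

A=4; B=14; C=3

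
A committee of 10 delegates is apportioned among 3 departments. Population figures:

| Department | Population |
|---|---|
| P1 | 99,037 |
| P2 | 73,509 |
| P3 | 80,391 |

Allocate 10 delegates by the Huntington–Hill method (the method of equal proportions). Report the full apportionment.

With divisor 25898: modified quotas P1 3.824, P2 2.838, P3 3.104.
Geometric-mean thresholds: P1 √(3·4)=3.464, P2 √(2·3)=2.449, P3 √(3·4)=3.464.
Each quota rounded against its threshold gives P1 4, P2 3, P3 3 (total 10).

P1=4, P2=3, P3=3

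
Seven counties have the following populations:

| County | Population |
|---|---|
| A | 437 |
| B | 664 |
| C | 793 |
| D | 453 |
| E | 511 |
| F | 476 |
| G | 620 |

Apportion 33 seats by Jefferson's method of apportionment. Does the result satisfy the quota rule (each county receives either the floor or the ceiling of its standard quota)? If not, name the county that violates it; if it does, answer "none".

Standard quotas: A 3.647, B 5.542, C 6.618, D 3.781, E 4.265, F 3.973, G 5.175.
Jefferson allocation: A 3, B 6, C 7, D 4, E 4, F 4, G 5.
Every allocation lies between the lower and upper quota.

none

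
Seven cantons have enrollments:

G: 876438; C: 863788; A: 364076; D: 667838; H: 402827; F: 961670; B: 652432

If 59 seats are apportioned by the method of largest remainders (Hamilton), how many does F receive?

Total 4789069; standard divisor 4789069/59 ≈ 81170.661.
Standard quotas: G 10.7975, C 10.6416, A 4.4853, D 8.2276, H 4.9627, F 11.8475, B 8.0378.
Lower quotas: G 10, C 10, A 4, D 8, H 4, F 11, B 8 (sum 55, leaving 4 seats).
Remainders in descending order: H 0.9627, F 0.8475, G 0.7975, C 0.6416, A 0.4853, D 0.2276, B 0.0378.
The surplus seats go to H, F, G, C.
F receives 12.

12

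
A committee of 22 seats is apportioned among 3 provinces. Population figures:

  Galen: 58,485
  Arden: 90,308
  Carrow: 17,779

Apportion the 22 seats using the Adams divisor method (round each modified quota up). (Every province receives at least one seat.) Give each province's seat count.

Galen 8; Arden 11; Carrow 3

Standard divisor 166572/22 ≈ 7571.455; standard quotas: Galen 7.724, Arden 11.927, Carrow 2.348.
Rounding up gives 8, 12, 3 = 23 seats, so the divisor must be adjusted.
With modified divisor 8300: modified quotas Galen 7.046, Arden 10.880, Carrow 2.142.
Rounding up: Galen 8, Arden 11, Carrow 3 (total 22).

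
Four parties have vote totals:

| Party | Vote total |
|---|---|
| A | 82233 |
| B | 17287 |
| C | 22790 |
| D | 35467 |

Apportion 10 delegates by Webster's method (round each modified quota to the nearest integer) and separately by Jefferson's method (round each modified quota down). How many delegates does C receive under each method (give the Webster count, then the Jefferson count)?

Webster: A 5, B 1, C 2, D 2.
Jefferson: A 6, B 1, C 1, D 2.
C gets 2 under Webster and 1 under Jefferson.

2 and 1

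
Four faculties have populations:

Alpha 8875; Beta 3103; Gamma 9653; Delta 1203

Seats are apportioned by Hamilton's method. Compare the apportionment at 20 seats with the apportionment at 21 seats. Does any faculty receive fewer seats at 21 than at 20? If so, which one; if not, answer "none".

At 20 seats: Alpha 8, Beta 3, Gamma 8, Delta 1.
At 21 seats: Alpha 8, Beta 3, Gamma 9, Delta 1.
No faculty's allocation decreased.

none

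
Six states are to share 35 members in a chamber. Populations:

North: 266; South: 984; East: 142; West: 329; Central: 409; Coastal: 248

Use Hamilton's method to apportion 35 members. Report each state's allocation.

North: 4; South: 14; East: 2; West: 5; Central: 6; Coastal: 4

The standard divisor is 2378/35 ≈ 67.943.
Standard quotas: North 3.915, South 14.483, East 2.090, West 4.842, Central 6.020, Coastal 3.650.
Lower quotas: North 3, South 14, East 2, West 4, Central 6, Coastal 3 (sum 32, leaving 3 seats).
Remainders in descending order: North 0.915, West 0.842, Coastal 0.650, South 0.483, East 0.090, Central 0.020.
Largest remainders: North, West, Coastal receive the extra seats.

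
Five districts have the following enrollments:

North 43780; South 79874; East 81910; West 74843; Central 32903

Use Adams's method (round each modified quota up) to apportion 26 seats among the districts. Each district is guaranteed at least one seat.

Standard divisor 313310/26 ≈ 12050.385; standard quotas: North 3.633, South 6.628, East 6.797, West 6.211, Central 2.730.
Rounding up gives 4, 7, 7, 7, 3 = 28 seats, so the divisor must be adjusted.
With modified divisor 13500: modified quotas North 3.243, South 5.917, East 6.067, West 5.544, Central 2.437.
Rounding up: North 4, South 6, East 7, West 6, Central 3 (total 26).

North: 4, South: 6, East: 7, West: 6, Central: 3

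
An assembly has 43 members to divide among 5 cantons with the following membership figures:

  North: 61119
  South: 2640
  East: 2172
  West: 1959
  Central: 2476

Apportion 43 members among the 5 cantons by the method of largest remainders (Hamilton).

North=37, South=2, East=1, West=1, Central=2

The standard divisor is 70366/43 ≈ 1636.419.
Standard quotas: North 37.3492, South 1.6133, East 1.3273, West 1.1971, Central 1.5131.
Lower quotas: North 37, South 1, East 1, West 1, Central 1 (sum 41, leaving 2 seats).
Remainders in descending order: South 0.6133, Central 0.5131, North 0.3492, East 0.3273, West 0.1971.
Largest remainders: South, Central receive the extra seats.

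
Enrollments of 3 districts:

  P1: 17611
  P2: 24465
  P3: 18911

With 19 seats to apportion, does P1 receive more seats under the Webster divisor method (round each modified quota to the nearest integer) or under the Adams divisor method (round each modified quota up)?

Webster: P1 5, P2 8, P3 6.
Adams: P1 6, P2 7, P3 6.
P1 gets 5 under Webster and 6 under Adams.

Adams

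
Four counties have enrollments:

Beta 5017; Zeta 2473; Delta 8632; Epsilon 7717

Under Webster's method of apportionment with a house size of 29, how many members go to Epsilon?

Standard divisor 23839/29 ≈ 822.034; standard quotas: Beta 6.103, Zeta 3.008, Delta 10.501, Epsilon 9.388.
Rounding to the nearest integer gives Beta 6, Zeta 3, Delta 11, Epsilon 9 — total 29, matching the house size, so no adjustment is needed.
Epsilon receives 9.

9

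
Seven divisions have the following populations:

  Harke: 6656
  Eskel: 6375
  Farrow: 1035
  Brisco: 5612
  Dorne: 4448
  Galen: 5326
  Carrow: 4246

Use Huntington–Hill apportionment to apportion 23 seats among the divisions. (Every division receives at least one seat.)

Harke 4, Eskel 4, Farrow 1, Brisco 4, Dorne 3, Galen 4, Carrow 3

With divisor 1513: modified quotas Harke 4.399, Eskel 4.213, Farrow 0.684, Brisco 3.709, Dorne 2.940, Galen 3.520, Carrow 2.806.
Geometric-mean thresholds: Harke √(4·5)=4.472, Eskel √(4·5)=4.472, Farrow (min 1), Brisco √(3·4)=3.464, Dorne √(2·3)=2.449, Galen √(3·4)=3.464, Carrow √(2·3)=2.449.
Each quota rounded against its threshold gives Harke 4, Eskel 4, Farrow 1, Brisco 4, Dorne 3, Galen 4, Carrow 3 (total 23).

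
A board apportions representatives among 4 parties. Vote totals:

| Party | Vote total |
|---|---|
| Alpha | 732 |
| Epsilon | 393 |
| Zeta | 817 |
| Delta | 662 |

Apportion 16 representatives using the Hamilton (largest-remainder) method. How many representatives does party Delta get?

4

Total 2604; standard divisor 2604/16 ≈ 162.75.
Standard quotas: Alpha 4.498, Epsilon 2.415, Zeta 5.020, Delta 4.068.
Lower quotas: Alpha 4, Epsilon 2, Zeta 5, Delta 4 (sum 15, leaving 1 seat).
Remainders in descending order: Alpha 0.498, Epsilon 0.415, Delta 0.068, Zeta 0.020.
The surplus seat goes to Alpha.
Delta receives 4.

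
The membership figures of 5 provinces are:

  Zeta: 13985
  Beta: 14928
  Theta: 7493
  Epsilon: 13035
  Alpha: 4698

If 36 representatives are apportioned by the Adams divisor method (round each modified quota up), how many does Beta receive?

Standard divisor 54139/36 ≈ 1503.861; standard quotas: Zeta 9.299, Beta 9.926, Theta 4.983, Epsilon 8.668, Alpha 3.124.
Rounding up gives 10, 10, 5, 9, 4 = 38 seats, so the divisor must be adjusted.
With modified divisor 1600: modified quotas Zeta 8.741, Beta 9.330, Theta 4.683, Epsilon 8.147, Alpha 2.936.
Rounding up: Zeta 9, Beta 10, Theta 5, Epsilon 9, Alpha 3 (total 36).
Beta receives 10.

10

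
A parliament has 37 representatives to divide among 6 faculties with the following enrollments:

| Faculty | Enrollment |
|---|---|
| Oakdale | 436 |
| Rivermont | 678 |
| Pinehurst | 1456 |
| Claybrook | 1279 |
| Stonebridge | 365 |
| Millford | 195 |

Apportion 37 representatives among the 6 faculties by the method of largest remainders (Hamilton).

Standard divisor: 4409 ÷ 37 ≈ 119.162.
Standard quotas: Oakdale 3.659, Rivermont 5.690, Pinehurst 12.219, Claybrook 10.733, Stonebridge 3.063, Millford 1.636.
Lower quotas: Oakdale 3, Rivermont 5, Pinehurst 12, Claybrook 10, Stonebridge 3, Millford 1 (sum 34, leaving 3 seats).
Remainders in descending order: Claybrook 0.733, Rivermont 0.690, Oakdale 0.659, Millford 0.636, Pinehurst 0.219, Stonebridge 0.063.
Largest remainders: Claybrook, Rivermont, Oakdale receive the extra seats.

Oakdale 4; Rivermont 6; Pinehurst 12; Claybrook 11; Stonebridge 3; Millford 1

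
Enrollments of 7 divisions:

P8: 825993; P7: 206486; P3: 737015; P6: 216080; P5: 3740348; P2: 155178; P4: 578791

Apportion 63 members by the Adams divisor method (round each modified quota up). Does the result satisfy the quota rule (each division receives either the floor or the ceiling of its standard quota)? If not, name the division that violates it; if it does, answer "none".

Standard quotas: P8 8.055, P7 2.014, P3 7.188, P6 2.107, P5 36.478, P2 1.513, P4 5.645.
Adams allocation: P8 8, P7 2, P3 7, P6 3, P5 35, P2 2, P4 6.
P5 has quota 36.478 (lower 36, upper 37) but receives 35 — outside the quota interval.

P5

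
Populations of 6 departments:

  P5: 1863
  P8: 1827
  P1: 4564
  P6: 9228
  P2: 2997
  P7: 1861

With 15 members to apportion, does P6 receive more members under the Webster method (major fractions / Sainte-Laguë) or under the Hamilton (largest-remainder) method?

Webster

Webster: P5 1, P8 1, P1 3, P6 7, P2 2, P7 1.
Hamilton: P5 2, P8 1, P1 3, P6 6, P2 2, P7 1.
P6 gets 7 under Webster and 6 under Hamilton.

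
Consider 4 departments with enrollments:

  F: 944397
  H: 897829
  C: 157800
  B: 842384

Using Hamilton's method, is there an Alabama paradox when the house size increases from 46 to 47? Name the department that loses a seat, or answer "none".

C

At 46 seats: F 15, H 14, C 3, B 14.
At 47 seats: F 16, H 15, C 2, B 14.
C drops from 3 to 2.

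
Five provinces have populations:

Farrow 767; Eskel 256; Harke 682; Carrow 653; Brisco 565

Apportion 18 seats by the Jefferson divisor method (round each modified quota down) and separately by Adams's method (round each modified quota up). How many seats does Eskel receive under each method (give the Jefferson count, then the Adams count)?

Jefferson: Farrow 5, Eskel 1, Harke 4, Carrow 4, Brisco 4.
Adams: Farrow 5, Eskel 2, Harke 4, Carrow 4, Brisco 3.
Eskel gets 1 under Jefferson and 2 under Adams.

1 and 2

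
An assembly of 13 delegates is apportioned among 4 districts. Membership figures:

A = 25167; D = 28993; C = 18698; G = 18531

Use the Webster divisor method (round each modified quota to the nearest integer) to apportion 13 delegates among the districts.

A: 3; D: 4; C: 3; G: 3

Standard divisor 91389/13 ≈ 7029.923; standard quotas: A 3.580, D 4.124, C 2.660, G 2.636.
Rounding to the nearest integer gives 4, 4, 3, 3 = 14 seats, so the divisor must be adjusted.
With modified divisor 7300: modified quotas A 3.448, D 3.972, C 2.561, G 2.538.
Rounding to the nearest integer: A 3, D 4, C 3, G 3 (total 13).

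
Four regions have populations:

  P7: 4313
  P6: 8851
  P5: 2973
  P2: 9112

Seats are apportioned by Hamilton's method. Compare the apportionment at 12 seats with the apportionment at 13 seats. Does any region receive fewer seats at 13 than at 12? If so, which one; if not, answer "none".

At 12 seats: P7 2, P6 4, P5 2, P2 4.
At 13 seats: P7 2, P6 5, P5 1, P2 5.
P5 drops from 2 to 1.

P5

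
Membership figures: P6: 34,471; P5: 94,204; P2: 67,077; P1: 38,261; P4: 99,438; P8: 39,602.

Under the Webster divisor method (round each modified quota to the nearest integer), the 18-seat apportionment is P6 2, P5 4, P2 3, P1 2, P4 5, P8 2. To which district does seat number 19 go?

P5

Priority for the next seat is population ÷ (current seats + 0.5).
Priorities: P6 13788.400, P5 20934.222, P2 19164.857, P1 15304.400, P4 18079.636, P8 15840.800.
Highest priority: P5.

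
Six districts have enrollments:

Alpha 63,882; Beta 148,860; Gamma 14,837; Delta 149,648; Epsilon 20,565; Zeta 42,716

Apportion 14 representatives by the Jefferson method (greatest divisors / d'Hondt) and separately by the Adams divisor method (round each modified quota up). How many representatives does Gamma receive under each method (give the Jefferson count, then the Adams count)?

0 and 1

Jefferson: Alpha 2, Beta 5, Gamma 0, Delta 6, Epsilon 0, Zeta 1.
Adams: Alpha 2, Beta 4, Gamma 1, Delta 4, Epsilon 1, Zeta 2.
Gamma gets 0 under Jefferson and 1 under Adams.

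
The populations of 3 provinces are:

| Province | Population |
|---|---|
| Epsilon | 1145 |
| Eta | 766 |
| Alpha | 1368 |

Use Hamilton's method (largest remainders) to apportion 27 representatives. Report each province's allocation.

The standard divisor is 3279/27 ≈ 121.444.
Standard quotas: Epsilon 9.428, Eta 6.307, Alpha 11.264.
Lower quotas: Epsilon 9, Eta 6, Alpha 11 (sum 26, leaving 1 seat).
Remainders in descending order: Epsilon 0.428, Eta 0.307, Alpha 0.264.
Largest remainder: Epsilon receives the extra seat.

Epsilon: 10, Eta: 6, Alpha: 11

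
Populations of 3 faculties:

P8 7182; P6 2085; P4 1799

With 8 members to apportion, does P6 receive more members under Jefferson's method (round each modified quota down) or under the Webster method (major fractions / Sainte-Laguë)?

Webster

Jefferson: P8 6, P6 1, P4 1.
Webster: P8 5, P6 2, P4 1.
P6 gets 1 under Jefferson and 2 under Webster.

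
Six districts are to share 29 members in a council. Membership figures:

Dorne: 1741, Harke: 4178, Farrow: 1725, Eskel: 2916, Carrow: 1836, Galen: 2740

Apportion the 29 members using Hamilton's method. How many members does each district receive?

Standard divisor: 15136 ÷ 29 ≈ 521.931.
Standard quotas: Dorne 3.336, Harke 8.005, Farrow 3.305, Eskel 5.587, Carrow 3.518, Galen 5.250.
Lower quotas: Dorne 3, Harke 8, Farrow 3, Eskel 5, Carrow 3, Galen 5 (sum 27, leaving 2 seats).
Remainders in descending order: Eskel 0.587, Carrow 0.518, Dorne 0.336, Farrow 0.305, Galen 0.250, Harke 0.005.
Largest remainders: Eskel, Carrow receive the extra seats.

Dorne=3, Harke=8, Farrow=3, Eskel=6, Carrow=4, Galen=5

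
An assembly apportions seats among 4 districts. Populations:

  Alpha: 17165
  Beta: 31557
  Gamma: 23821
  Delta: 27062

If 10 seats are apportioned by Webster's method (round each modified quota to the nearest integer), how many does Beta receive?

Standard divisor 99605/10 ≈ 9960.5; standard quotas: Alpha 1.723, Beta 3.168, Gamma 2.392, Delta 2.717.
Rounding to the nearest integer gives Alpha 2, Beta 3, Gamma 2, Delta 3 — total 10, matching the house size, so no adjustment is needed.
Beta receives 3.

3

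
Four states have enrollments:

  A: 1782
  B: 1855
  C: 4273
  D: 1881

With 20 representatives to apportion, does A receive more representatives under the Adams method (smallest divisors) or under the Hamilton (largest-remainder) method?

Adams

Adams: A 4, B 4, C 8, D 4.
Hamilton: A 3, B 4, C 9, D 4.
A gets 4 under Adams and 3 under Hamilton.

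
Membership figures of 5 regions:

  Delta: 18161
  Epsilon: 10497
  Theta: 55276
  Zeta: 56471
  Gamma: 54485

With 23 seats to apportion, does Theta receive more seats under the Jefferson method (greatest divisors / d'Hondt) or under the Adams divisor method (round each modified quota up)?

Jefferson: Delta 2, Epsilon 1, Theta 7, Zeta 7, Gamma 6.
Adams: Delta 2, Epsilon 2, Theta 6, Zeta 7, Gamma 6.
Theta gets 7 under Jefferson and 6 under Adams.

Jefferson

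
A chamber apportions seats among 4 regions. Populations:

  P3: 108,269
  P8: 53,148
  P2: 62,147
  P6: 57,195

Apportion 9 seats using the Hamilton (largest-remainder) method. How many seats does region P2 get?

Standard divisor: 280759 ÷ 9 ≈ 31195.444.
Standard quotas: P3 3.4707, P8 1.7037, P2 1.9922, P6 1.8334.
Lower quotas: P3 3, P8 1, P2 1, P6 1 (sum 6, leaving 3 seats).
Remainders in descending order: P2 0.9922, P6 0.8334, P8 0.7037, P3 0.4707.
The surplus seats go to P2, P6, P8.
P2 receives 2.

2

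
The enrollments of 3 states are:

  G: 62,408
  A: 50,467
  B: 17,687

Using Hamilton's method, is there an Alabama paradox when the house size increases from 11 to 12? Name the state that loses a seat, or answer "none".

B

At 11 seats: G 5, A 4, B 2.
At 12 seats: G 6, A 5, B 1.
B drops from 2 to 1.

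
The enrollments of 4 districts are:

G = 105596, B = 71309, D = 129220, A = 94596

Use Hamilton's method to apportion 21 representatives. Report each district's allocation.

G=5; B=4; D=7; A=5

Standard divisor: 400721 ÷ 21 ≈ 19081.952.
Standard quotas: G 5.5338, B 3.7370, D 6.7718, A 4.9574.
Lower quotas: G 5, B 3, D 6, A 4 (sum 18, leaving 3 seats).
Remainders in descending order: A 0.9574, D 0.7718, B 0.7370, G 0.5338.
The surplus seats go to A, D, B.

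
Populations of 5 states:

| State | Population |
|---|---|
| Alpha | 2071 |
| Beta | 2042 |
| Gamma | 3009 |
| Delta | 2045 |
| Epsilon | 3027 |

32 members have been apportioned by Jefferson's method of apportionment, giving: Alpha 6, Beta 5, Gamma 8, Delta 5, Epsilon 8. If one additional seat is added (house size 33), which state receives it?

Priority for the next seat is population ÷ (current seats + 1).
Priorities: Alpha 295.857, Beta 340.333, Gamma 334.333, Delta 340.833, Epsilon 336.333.
Highest priority: Delta.

Delta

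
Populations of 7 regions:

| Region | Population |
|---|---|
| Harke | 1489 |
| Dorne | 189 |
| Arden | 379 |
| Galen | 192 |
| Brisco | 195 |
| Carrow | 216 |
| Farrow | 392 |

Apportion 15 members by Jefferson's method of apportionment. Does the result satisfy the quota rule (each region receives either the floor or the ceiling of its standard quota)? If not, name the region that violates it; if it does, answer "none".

none

Standard quotas: Harke 7.318, Dorne 0.929, Arden 1.863, Galen 0.944, Brisco 0.958, Carrow 1.062, Farrow 1.927.
Jefferson allocation: Harke 7, Dorne 1, Arden 2, Galen 1, Brisco 1, Carrow 1, Farrow 2.
Every allocation lies between the lower and upper quota.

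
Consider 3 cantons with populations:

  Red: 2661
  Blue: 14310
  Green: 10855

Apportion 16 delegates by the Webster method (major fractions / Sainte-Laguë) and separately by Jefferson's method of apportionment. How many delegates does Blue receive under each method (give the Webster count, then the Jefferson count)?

Webster: Red 2, Blue 8, Green 6.
Jefferson: Red 1, Blue 9, Green 6.
Blue gets 8 under Webster and 9 under Jefferson.

8 and 9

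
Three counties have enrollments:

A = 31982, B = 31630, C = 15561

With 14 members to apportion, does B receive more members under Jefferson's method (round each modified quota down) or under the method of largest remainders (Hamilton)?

Jefferson

Jefferson: A 6, B 6, C 2.
Hamilton: A 6, B 5, C 3.
B gets 6 under Jefferson and 5 under Hamilton.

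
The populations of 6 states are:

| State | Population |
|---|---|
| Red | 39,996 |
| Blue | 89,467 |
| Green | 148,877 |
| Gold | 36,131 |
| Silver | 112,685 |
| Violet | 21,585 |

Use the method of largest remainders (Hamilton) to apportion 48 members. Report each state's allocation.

Red 4; Blue 10; Green 16; Gold 4; Silver 12; Violet 2

The standard divisor is 448741/48 ≈ 9348.771.
Standard quotas: Red 4.2782, Blue 9.5699, Green 15.9248, Gold 3.8648, Silver 12.0535, Violet 2.3089.
Lower quotas: Red 4, Blue 9, Green 15, Gold 3, Silver 12, Violet 2 (sum 45, leaving 3 seats).
Remainders in descending order: Green 0.9248, Gold 0.8648, Blue 0.5699, Violet 0.3089, Red 0.2782, Silver 0.0535.
The surplus seats go to Green, Gold, Blue.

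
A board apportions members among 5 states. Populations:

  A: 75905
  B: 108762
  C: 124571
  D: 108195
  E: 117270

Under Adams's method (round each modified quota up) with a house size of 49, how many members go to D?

10

Standard divisor 534703/49 ≈ 10912.306; standard quotas: A 6.956, B 9.967, C 11.416, D 9.915, E 10.747.
Rounding up gives 7, 10, 12, 10, 11 = 50 seats, so the divisor must be adjusted.
With modified divisor 11500: modified quotas A 6.600, B 9.458, C 10.832, D 9.408, E 10.197.
Rounding up: A 7, B 10, C 11, D 10, E 11 (total 49).
D receives 10.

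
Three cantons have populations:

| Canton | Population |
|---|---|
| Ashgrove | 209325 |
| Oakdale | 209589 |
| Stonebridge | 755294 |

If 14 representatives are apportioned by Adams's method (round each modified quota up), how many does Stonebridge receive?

8

Standard divisor 1174208/14 ≈ 83872; standard quotas: Ashgrove 2.496, Oakdale 2.499, Stonebridge 9.005.
Rounding up gives 3, 3, 10 = 16 seats, so the divisor must be adjusted.
With modified divisor 99500: modified quotas Ashgrove 2.104, Oakdale 2.106, Stonebridge 7.591.
Rounding up: Ashgrove 3, Oakdale 3, Stonebridge 8 (total 14).
Stonebridge receives 8.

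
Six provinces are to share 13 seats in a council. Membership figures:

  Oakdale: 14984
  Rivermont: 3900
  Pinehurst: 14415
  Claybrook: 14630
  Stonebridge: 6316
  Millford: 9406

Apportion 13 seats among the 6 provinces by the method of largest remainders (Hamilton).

Total 63651; standard divisor 63651/13 ≈ 4896.231.
Standard quotas: Oakdale 3.0603, Rivermont 0.7965, Pinehurst 2.9441, Claybrook 2.9880, Stonebridge 1.2900, Millford 1.9211.
Lower quotas: Oakdale 3, Rivermont 0, Pinehurst 2, Claybrook 2, Stonebridge 1, Millford 1 (sum 9, leaving 4 seats).
Remainders in descending order: Claybrook 0.9880, Pinehurst 0.9441, Millford 0.9211, Rivermont 0.7965, Stonebridge 0.2900, Oakdale 0.0603.
The surplus seats go to Claybrook, Pinehurst, Millford, Rivermont.

Oakdale 3, Rivermont 1, Pinehurst 3, Claybrook 3, Stonebridge 1, Millford 2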